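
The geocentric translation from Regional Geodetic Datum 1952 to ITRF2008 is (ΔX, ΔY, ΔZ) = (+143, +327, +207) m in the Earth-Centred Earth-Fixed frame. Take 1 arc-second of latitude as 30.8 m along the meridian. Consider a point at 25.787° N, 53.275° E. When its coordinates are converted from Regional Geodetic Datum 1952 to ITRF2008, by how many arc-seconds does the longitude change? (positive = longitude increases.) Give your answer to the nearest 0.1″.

sin φ = 0.435027, cos φ = 0.900417, sin λ = 0.801515, cos λ = 0.597975.
East component: ΔE = −sin λ·ΔX + cos λ·ΔY = −(0.801515)(143) + (0.597975)(327) = 80.92 m.
1° of latitude spans 3600 × 30.80 = 110880 m; at latitude φ, 1° of longitude spans that × cos φ = 99838.3 m, so Δλ = 80.92 / 99838.3 × 3600 = 2.918″.

Δλ = 2.9″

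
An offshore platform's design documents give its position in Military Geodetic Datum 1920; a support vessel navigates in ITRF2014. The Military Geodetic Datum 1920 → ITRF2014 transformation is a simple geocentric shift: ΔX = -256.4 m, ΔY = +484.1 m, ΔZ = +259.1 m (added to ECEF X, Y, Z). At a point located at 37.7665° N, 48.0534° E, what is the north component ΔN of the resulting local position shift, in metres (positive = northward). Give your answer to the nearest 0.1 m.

ΔN = 89.3 m

At φ = 37.7665°, λ = 48.0534°: sin φ = 0.612445, cos φ = 0.790513, sin λ = 0.743768, cos λ = 0.668438.
ΔN = −sin φ cos λ·ΔX − sin φ sin λ·ΔY + cos φ·ΔZ = −(0.612445)(0.668438)(-256.4) − (0.612445)(0.743768)(484.1) + (0.790513)(259.1) = 89.27 m.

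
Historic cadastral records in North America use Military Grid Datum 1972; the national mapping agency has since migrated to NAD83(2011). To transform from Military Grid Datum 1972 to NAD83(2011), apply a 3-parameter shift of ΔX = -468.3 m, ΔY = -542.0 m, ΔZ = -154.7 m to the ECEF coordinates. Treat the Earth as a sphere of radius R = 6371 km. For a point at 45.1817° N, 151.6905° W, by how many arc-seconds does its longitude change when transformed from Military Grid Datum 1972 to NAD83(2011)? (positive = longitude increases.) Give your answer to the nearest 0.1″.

Δλ = 11.7″

sin φ = 0.709346, cos φ = 0.704861, sin λ = -0.474234, cos λ = -0.880399.
East component: ΔE = −sin λ·ΔX + cos λ·ΔY = −(-0.474234)(-468.3) + (-0.880399)(-542.0) = 255.09 m.
1° of latitude spans πR/180 = 111195 m; at latitude φ, 1° of longitude spans that × cos φ = 78376.9 m, so Δλ = 255.09 / 78376.9 × 3600 = 11.717″.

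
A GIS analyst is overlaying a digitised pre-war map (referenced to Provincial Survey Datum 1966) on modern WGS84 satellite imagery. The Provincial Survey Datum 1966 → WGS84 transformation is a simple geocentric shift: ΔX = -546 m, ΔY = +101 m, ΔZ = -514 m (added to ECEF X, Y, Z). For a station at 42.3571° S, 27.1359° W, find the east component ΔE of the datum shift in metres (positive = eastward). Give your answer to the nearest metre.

The local east axis at (φ, λ) is (−sin λ, cos λ, 0), so ΔE = −sin(-27.1359°)·(-546) + cos(-27.1359°)·101 = -159.15 m.

ΔE = -159 m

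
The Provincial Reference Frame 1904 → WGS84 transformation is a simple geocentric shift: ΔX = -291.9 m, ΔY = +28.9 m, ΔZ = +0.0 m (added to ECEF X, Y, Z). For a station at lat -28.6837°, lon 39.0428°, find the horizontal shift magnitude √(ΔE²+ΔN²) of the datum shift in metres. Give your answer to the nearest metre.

229 m

At φ = -28.6837°, λ = 39.0428°: sin φ = -0.479974, cos φ = 0.877283, sin λ = 0.629901, cos λ = 0.776676.
ΔE = −sin λ·ΔX + cos λ·ΔY = −(0.629901)·(-291.9) + (0.776676)·(28.9) = 206.31 m.
ΔN = −sin φ cos λ·ΔX − sin φ sin λ·ΔY + cos φ·ΔZ = −(-0.479974)(0.776676)(-291.9) − (-0.479974)(0.629901)(28.9) + (0.877283)(0.0) = -100.08 m.
Horizontal magnitude = √(ΔE² + ΔN²) = √(206.31² + (-100.08)²) = 229.31 m.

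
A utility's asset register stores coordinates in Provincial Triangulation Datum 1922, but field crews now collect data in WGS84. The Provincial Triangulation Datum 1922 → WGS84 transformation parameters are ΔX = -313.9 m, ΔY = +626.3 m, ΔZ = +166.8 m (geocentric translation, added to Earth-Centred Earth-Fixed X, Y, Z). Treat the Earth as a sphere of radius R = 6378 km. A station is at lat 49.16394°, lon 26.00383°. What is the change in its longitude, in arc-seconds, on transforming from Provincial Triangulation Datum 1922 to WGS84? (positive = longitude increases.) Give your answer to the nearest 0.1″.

sin φ = 0.756584, cos φ = 0.653897, sin λ = 0.438431, cos λ = 0.898765.
East component: ΔE = −sin λ·ΔX + cos λ·ΔY = −(0.438431)(-313.9) + (0.898765)(626.3) = 700.52 m.
1° of latitude spans πR/180 = 111317 m; at latitude φ, 1° of longitude spans that × cos φ = 72789.9 m, so Δλ = 700.52 / 72789.9 × 3600 = 34.646″.

Δλ = 34.6″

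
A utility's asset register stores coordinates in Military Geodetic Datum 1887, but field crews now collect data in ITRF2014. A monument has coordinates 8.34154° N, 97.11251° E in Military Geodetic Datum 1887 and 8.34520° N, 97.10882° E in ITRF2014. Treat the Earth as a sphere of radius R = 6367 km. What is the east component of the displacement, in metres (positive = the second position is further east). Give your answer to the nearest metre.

Δφ = 8.34520° − 8.34154° = +0.00366°; Δλ = 97.10882° − 97.11251° = -0.00369°.
1° along a meridian = πR/180 = 111125 m.
ΔN = Δφ × 111125 = 406.7 m; ΔE = Δλ × 111125 × cos(8.34154°) = -0.00369 × 111125 × 0.989421 = -405.7 m.

ΔE = -406 m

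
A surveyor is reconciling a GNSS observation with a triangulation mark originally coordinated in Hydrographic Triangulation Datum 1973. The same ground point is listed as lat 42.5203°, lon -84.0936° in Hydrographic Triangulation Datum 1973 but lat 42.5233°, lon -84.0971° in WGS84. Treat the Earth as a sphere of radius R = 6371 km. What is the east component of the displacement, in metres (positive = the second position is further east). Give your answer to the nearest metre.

Δφ = 42.5233° − 42.5203° = +0.0030°; Δλ = -84.0971° − -84.0936° = -0.0035°.
1° along a meridian = πR/180 = 111195 m.
ΔN = Δφ × 111195 = 333.6 m; ΔE = Δλ × 111195 × cos(42.5203°) = -0.0035 × 111195 × 0.737038 = -286.8 m.

ΔE = -287 m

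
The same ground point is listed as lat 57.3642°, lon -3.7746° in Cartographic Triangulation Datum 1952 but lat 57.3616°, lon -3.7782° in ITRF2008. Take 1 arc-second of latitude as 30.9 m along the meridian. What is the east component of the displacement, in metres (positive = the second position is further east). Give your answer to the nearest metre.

Δφ = 57.3616° − 57.3642° = -0.0026°; Δλ = -3.7782° − -3.7746° = -0.0036°.
1° of latitude = 3600 × 30.90 = 111240 m.
ΔN = Δφ × 111240 = -289.2 m; ΔE = Δλ × 111240 × cos(57.3642°) = -0.0036 × 111240 × 0.539297 = -216.0 m.

ΔE = -216 m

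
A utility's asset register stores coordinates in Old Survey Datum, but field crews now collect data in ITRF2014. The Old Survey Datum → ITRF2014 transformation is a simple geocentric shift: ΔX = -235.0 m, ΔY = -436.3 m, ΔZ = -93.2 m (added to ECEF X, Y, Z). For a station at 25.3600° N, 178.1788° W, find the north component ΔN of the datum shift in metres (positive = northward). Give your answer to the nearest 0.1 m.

ΔN = -190.8 m

At φ = 25.3600°, λ = -178.1788°: sin φ = 0.428304, cos φ = 0.903635, sin λ = -0.031781, cos λ = -0.999495.
ΔN = −sin φ cos λ·ΔX − sin φ sin λ·ΔY + cos φ·ΔZ = −(0.428304)(-0.999495)(-235.0) − (0.428304)(-0.031781)(-436.3) + (0.903635)(-93.2) = -190.76 m.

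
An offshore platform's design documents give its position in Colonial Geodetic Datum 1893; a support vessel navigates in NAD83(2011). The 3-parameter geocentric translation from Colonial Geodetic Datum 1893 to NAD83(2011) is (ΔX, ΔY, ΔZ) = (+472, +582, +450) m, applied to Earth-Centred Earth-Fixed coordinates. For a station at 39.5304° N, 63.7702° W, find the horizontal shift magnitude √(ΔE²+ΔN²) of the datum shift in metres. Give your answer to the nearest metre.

At φ = 39.5304°, λ = -63.7702°: sin φ = 0.636488, cos φ = 0.771287, sin λ = -0.897029, cos λ = 0.441972.
ΔE = −sin λ·ΔX + cos λ·ΔY = −(-0.897029)·(472) + (0.441972)·(582) = 680.63 m.
ΔN = −sin φ cos λ·ΔX − sin φ sin λ·ΔY + cos φ·ΔZ = −(0.636488)(0.441972)(472) − (0.636488)(-0.897029)(582) + (0.771287)(450) = 546.59 m.
Horizontal magnitude = √(ΔE² + ΔN²) = √(680.63² + 546.59²) = 872.93 m.

873 m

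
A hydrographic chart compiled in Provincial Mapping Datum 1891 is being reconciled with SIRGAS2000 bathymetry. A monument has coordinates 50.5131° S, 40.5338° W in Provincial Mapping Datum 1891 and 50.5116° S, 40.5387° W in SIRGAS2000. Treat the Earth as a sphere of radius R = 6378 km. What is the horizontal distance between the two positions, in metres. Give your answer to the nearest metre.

385 m

Δφ = -50.5116° − -50.5131° = +0.0015°; Δλ = -40.5387° − -40.5338° = -0.0049°.
1° along a meridian = πR/180 = 111317 m.
ΔN = Δφ × 111317 = 167.0 m; ΔE = Δλ × 111317 × cos(-50.5131°) = -0.0049 × 111317 × 0.635902 = -346.9 m.
Distance = √(ΔE² + ΔN²) = √((-346.9)² + 167.0²) = 385.0 m.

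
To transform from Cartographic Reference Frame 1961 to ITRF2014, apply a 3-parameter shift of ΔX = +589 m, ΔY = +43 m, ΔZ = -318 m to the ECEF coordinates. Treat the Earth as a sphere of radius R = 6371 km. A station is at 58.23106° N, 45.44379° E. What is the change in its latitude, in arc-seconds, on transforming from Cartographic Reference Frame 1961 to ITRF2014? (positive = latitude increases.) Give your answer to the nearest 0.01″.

sin φ = 0.850178, cos φ = 0.526495, sin λ = 0.712562, cos λ = 0.701609.
North component: ΔN = −sin φ cos λ·ΔX − sin φ sin λ·ΔY + cos φ·ΔZ = −(0.850178)(0.701609)(589) − (0.850178)(0.712562)(43) + (0.526495)(-318) = -544.81 m.
1° of latitude spans πR/180 = 111195 m, so Δφ = -544.81 / 111195 × 3600 = -17.639″.

Δφ = -17.64″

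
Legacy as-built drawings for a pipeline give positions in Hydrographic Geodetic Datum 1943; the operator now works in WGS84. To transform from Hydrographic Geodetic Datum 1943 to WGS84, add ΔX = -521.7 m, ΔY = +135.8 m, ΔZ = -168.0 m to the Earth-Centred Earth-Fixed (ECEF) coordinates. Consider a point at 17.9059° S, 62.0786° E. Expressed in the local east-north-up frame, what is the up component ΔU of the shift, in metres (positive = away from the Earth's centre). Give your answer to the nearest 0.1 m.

The local up (radial) axis is (cos φ cos λ, cos φ sin λ, sin φ), giving ΔU = -232.458 + 114.180 + 51.652 = -66.63 m.

ΔU = -66.6 m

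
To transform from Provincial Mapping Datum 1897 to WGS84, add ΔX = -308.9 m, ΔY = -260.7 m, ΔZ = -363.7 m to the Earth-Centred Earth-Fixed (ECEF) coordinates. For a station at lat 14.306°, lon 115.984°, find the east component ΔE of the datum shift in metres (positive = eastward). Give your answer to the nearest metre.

ΔE = 392 m

The local east axis at (φ, λ) is (−sin λ, cos λ, 0), so ΔE = −sin(115.984°)·(-308.9) + cos(115.984°)·(-260.7) = 391.89 m.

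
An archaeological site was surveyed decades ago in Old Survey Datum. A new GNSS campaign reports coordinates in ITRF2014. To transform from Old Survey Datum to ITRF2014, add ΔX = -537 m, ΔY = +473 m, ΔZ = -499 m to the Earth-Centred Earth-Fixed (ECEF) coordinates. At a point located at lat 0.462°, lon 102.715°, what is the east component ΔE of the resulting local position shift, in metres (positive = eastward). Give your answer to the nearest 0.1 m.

ΔE = 419.7 m

At φ = 0.462°, λ = 102.715°: sin φ = 0.008063, cos φ = 0.999967, sin λ = 0.975477, cos λ = -0.220102.
ΔE = −sin λ·ΔX + cos λ·ΔY = −(0.975477)·(-537) + (-0.220102)·(473) = 419.72 m.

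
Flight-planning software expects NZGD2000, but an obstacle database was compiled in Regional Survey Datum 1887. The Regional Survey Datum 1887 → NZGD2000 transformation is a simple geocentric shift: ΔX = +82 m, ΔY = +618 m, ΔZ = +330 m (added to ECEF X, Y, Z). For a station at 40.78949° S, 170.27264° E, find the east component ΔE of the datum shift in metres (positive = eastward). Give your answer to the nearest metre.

The local east axis at (φ, λ) is (−sin λ, cos λ, 0), so ΔE = −sin(170.27264°)·82 + cos(170.27264°)·618 = -622.97 m.

ΔE = -623 m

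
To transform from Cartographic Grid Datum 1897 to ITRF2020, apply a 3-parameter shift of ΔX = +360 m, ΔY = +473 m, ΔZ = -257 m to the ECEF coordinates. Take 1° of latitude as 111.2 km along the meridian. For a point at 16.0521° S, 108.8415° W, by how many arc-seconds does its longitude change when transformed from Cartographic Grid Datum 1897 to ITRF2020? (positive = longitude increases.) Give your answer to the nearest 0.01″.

sin φ = -0.276511, cos φ = 0.961011, sin λ = -0.946416, cos λ = -0.322951.
East component: ΔE = −sin λ·ΔX + cos λ·ΔY = −(-0.946416)(360) + (-0.322951)(473) = 187.95 m.
1° of latitude spans 111200 m; at latitude φ, 1° of longitude spans that × cos φ = 106864.4 m, so Δλ = 187.95 / 106864.4 × 3600 = 6.332″.

Δλ = 6.33″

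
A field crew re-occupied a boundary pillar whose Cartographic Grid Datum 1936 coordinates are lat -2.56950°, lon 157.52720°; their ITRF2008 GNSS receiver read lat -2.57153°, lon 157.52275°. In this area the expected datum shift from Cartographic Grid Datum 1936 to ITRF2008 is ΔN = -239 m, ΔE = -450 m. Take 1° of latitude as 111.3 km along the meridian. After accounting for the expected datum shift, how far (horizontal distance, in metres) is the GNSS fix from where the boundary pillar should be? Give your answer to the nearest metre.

47 m

Observed coordinate differences: Δφ = -0.00203°, Δλ = -0.00445°.
Converting to metres (1° lat = 111300 m, cos φ = 0.998995): observed ΔN = -225.9 m, observed ΔE = -494.8 m.
Subtracting the expected shift leaves a residual of -225.9 − (-239) = 13.1 m north and -494.8 − (-450) = -44.8 m east.
Residual distance = √(13.1² + (-44.8)²) = 46.7 m.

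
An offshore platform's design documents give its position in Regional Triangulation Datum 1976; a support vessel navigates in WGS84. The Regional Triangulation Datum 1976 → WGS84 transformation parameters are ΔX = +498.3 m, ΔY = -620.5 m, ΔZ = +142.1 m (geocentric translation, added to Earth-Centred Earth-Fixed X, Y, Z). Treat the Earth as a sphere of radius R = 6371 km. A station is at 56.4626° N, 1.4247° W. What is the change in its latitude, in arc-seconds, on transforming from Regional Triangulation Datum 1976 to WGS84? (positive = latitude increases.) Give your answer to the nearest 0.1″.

sin φ = 0.833525, cos φ = 0.552481, sin λ = -0.024863, cos λ = 0.999691.
North component: ΔN = −sin φ cos λ·ΔX − sin φ sin λ·ΔY + cos φ·ΔZ = −(0.833525)(0.999691)(498.3) − (0.833525)(-0.024863)(-620.5) + (0.552481)(142.1) = -349.57 m.
1° of latitude spans πR/180 = 111195 m, so Δφ = -349.57 / 111195 × 3600 = -11.317″.

Δφ = -11.3″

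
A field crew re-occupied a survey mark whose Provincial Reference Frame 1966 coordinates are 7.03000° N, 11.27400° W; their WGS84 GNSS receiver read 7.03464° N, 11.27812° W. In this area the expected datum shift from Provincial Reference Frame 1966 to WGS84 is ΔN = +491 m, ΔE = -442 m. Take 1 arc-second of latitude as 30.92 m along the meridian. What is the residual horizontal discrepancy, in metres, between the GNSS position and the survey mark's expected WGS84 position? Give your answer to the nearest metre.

29 m

Observed coordinate differences: Δφ = +0.00464°, Δλ = -0.00412°.
Converting to metres (1° lat = 111312 m, cos φ = 0.992482): observed ΔN = 516.5 m, observed ΔE = -455.2 m.
Subtracting the expected shift leaves a residual of 516.5 − (491) = 25.5 m north and -455.2 − (-442) = -13.2 m east.
Residual distance = √(25.5² + (-13.2)²) = 28.7 m.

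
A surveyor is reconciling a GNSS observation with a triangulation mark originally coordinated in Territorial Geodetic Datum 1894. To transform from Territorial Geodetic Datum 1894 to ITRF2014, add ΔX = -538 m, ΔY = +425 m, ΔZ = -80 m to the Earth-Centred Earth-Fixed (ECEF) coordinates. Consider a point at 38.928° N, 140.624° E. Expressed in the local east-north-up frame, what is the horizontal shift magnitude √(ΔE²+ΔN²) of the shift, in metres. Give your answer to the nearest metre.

The local east axis at (φ, λ) is (−sin λ, cos λ, 0), so ΔE = −sin(140.624°)·(-538) + cos(140.624°)·425 = 12.79 m.
The local north axis is (−sin φ cos λ, −sin φ sin λ, cos φ), giving ΔN = -261.311 − 169.416 − 62.235 = -492.96 m.
Horizontal magnitude = √(ΔE² + ΔN²) = √(12.79² + (-492.96)²) = 493.13 m.

493 m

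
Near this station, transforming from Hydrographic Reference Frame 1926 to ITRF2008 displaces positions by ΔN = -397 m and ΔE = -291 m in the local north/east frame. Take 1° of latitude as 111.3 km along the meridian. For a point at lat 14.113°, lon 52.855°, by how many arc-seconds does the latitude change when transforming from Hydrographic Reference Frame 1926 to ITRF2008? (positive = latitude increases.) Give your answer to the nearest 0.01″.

1° of latitude = 111.3 km, so Δφ = -397.0 / 111300 = -0.0035669° = -12.841″.

Δφ = -12.84″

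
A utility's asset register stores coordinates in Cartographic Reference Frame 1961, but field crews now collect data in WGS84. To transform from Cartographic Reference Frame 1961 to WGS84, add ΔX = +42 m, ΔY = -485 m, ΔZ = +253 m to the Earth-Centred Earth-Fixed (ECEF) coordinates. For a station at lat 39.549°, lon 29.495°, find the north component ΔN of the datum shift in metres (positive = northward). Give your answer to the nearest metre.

ΔN = 324 m

The local north axis is (−sin φ cos λ, −sin φ sin λ, cos φ), giving ΔN = -23.277 + 152.046 + 195.083 = 323.85 m.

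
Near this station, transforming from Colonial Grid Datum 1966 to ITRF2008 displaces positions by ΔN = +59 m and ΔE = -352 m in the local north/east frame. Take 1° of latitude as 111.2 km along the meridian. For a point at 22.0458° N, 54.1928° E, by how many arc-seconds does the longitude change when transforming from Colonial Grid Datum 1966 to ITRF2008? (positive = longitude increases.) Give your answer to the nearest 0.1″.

Δλ = -12.3″

At latitude 22.0458°, cos φ = 0.926884.
1° of longitude at this latitude = 111.2 × cos φ = 103.07 km, so Δλ = -352.0 / 103069.5 = -0.0034152° = -12.295″.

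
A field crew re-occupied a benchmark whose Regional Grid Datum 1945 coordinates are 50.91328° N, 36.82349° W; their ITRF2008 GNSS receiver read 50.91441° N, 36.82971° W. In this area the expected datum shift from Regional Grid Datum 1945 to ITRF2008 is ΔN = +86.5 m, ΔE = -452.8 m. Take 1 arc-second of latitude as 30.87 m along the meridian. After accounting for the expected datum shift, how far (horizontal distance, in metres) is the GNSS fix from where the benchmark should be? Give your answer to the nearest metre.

Observed coordinate differences: Δφ = +0.00113°, Δλ = -0.00622°.
Converting to metres (1° lat = 111132 m, cos φ = 0.630496): observed ΔN = 125.6 m, observed ΔE = -435.8 m.
Subtracting the expected shift leaves a residual of 125.6 − (86.5) = 39.1 m north and -435.8 − (-452.8) = 17.0 m east.
Residual distance = √(39.1² + 17.0²) = 42.6 m.

43 m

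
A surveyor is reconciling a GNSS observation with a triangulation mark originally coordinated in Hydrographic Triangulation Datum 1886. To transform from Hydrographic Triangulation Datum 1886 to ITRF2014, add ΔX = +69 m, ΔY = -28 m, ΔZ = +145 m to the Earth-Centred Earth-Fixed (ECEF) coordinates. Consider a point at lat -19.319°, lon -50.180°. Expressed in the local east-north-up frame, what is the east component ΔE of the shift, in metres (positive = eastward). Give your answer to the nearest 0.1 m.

The local east axis at (φ, λ) is (−sin λ, cos λ, 0), so ΔE = −sin(-50.180°)·69 + cos(-50.180°)·(-28) = 35.07 m.

ΔE = 35.1 m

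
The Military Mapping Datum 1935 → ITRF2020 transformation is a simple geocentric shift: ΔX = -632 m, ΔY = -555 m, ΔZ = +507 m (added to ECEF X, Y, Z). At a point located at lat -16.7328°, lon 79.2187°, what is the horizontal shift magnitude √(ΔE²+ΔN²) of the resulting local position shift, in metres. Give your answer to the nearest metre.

595 m

The local east axis at (φ, λ) is (−sin λ, cos λ, 0), so ΔE = −sin(79.2187°)·(-632) + cos(79.2187°)·(-555) = 517.03 m.
The local north axis is (−sin φ cos λ, −sin φ sin λ, cos φ), giving ΔN = -34.037 − 156.969 + 485.533 = 294.53 m.
Horizontal magnitude = √(ΔE² + ΔN²) = √(517.03² + 294.53²) = 595.03 m.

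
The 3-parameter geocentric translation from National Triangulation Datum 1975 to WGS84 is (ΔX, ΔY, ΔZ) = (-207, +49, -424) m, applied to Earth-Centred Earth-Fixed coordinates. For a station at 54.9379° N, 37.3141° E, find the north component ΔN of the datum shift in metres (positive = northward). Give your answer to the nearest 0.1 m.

ΔN = -133.1 m

The local north axis is (−sin φ cos λ, −sin φ sin λ, cos φ), giving ΔN = 134.756 − 24.313 − 243.573 = -133.13 m.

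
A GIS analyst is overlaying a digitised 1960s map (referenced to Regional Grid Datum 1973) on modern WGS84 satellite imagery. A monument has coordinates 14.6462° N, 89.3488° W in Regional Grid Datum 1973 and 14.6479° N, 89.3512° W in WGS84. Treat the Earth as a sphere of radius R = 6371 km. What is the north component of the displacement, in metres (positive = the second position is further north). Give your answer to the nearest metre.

Δφ = 14.6479° − 14.6462° = +0.0017°; Δλ = -89.3512° − -89.3488° = -0.0024°.
1° along a meridian = πR/180 = 111195 m.
ΔN = Δφ × 111195 = 189.0 m; ΔE = Δλ × 111195 × cos(14.6462°) = -0.0024 × 111195 × 0.967506 = -258.2 m.

ΔN = 189 m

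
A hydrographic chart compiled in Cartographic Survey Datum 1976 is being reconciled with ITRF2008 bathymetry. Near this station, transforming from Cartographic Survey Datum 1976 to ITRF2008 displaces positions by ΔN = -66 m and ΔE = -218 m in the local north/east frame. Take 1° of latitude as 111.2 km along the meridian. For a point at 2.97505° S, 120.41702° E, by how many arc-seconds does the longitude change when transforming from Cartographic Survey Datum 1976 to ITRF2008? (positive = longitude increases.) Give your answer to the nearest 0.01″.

At latitude -2.97505°, cos φ = 0.998652.
1° of longitude at this latitude = 111.2 × cos φ = 111.05 km, so Δλ = -218.0 / 111050.1 = -0.0019631° = -7.067″.

Δλ = -7.07″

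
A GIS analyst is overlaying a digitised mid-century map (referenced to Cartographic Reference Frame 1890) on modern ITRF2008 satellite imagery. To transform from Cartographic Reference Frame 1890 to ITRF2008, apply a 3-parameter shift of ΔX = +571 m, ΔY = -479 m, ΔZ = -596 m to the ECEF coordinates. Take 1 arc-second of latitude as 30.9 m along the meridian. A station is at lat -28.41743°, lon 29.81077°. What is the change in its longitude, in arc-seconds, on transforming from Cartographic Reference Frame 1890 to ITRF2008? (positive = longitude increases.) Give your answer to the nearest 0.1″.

sin φ = -0.475892, cos φ = 0.879504, sin λ = 0.497137, cos λ = 0.867672.
East component: ΔE = −sin λ·ΔX + cos λ·ΔY = −(0.497137)(571) + (0.867672)(-479) = -699.48 m.
1° of latitude spans 3600 × 30.90 = 111240 m; at latitude φ, 1° of longitude spans that × cos φ = 97836.0 m, so Δλ = -699.48 / 97836.0 × 3600 = -25.738″.

Δλ = -25.7″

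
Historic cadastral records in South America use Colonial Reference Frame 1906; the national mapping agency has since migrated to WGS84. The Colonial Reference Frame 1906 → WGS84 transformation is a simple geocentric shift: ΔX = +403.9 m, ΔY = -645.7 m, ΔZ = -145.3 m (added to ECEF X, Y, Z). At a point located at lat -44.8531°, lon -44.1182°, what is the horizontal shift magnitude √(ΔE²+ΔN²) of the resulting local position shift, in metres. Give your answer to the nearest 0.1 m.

At φ = -44.8531°, λ = -44.1182°: sin φ = -0.705292, cos φ = 0.708917, sin λ = -0.696141, cos λ = 0.717905.
ΔE = −sin λ·ΔX + cos λ·ΔY = −(-0.696141)·(403.9) + (0.717905)·(-645.7) = -182.38 m.
ΔN = −sin φ cos λ·ΔX − sin φ sin λ·ΔY + cos φ·ΔZ = −(-0.705292)(0.717905)(403.9) − (-0.705292)(-0.696141)(-645.7) + (0.708917)(-145.3) = 418.53 m.
Horizontal magnitude = √(ΔE² + ΔN²) = √((-182.38)² + 418.53²) = 456.54 m.

456.5 m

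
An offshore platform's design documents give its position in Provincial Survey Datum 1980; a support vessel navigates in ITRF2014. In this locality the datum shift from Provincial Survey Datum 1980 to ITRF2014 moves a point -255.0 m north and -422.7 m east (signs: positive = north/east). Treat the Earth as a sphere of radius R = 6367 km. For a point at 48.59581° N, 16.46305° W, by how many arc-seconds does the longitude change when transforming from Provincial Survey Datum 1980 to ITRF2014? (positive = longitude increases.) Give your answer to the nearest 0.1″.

Δλ = -20.7″

At latitude 48.59581°, cos φ = 0.661367.
One radian of longitude at latitude φ spans R cos φ, so Δλ = ΔE / (R cos φ) = -422.7 / (6367000 × 0.661367) = -1.0038e-04 rad = -20.705″.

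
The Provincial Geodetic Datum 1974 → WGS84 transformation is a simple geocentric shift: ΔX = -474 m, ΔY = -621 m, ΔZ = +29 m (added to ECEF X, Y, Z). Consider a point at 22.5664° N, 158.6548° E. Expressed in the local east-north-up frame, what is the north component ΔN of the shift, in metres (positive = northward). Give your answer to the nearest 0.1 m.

ΔN = -55.9 m

At φ = 22.5664°, λ = 158.6548°: sin φ = 0.383754, cos φ = 0.923435, sin λ = 0.363986, cos λ = -0.931404.
ΔN = −sin φ cos λ·ΔX − sin φ sin λ·ΔY + cos φ·ΔZ = −(0.383754)(-0.931404)(-474) − (0.383754)(0.363986)(-621) + (0.923435)(29) = -55.90 m.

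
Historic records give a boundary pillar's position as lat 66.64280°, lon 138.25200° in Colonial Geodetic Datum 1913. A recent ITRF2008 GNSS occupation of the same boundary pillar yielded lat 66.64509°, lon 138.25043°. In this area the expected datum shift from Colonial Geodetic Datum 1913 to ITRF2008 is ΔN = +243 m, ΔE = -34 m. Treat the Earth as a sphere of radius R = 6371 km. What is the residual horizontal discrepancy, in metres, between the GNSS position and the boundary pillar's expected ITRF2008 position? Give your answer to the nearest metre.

Observed coordinate differences: Δφ = +0.00229°, Δλ = -0.00157°.
Converting to metres (1° lat = 111195 m, cos φ = 0.396462): observed ΔN = 254.6 m, observed ΔE = -69.2 m.
Subtracting the expected shift leaves a residual of 254.6 − (243) = 11.6 m north and -69.2 − (-34) = -35.2 m east.
Residual distance = √(11.6² + (-35.2)²) = 37.1 m.

37 m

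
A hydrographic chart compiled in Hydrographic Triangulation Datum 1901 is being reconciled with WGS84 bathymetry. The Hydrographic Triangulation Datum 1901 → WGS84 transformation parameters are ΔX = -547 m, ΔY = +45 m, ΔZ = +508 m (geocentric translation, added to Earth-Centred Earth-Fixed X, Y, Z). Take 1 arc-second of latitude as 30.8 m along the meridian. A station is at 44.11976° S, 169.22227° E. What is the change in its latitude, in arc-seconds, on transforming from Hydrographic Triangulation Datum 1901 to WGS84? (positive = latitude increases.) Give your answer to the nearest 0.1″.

Δφ = 24.2″

sin φ = -0.696160, cos φ = 0.717886, sin λ = 0.187000, cos λ = -0.982360.
North component: ΔN = −sin φ cos λ·ΔX − sin φ sin λ·ΔY + cos φ·ΔZ = −(-0.696160)(-0.982360)(-547) − (-0.696160)(0.187000)(45) + (0.717886)(508) = 744.63 m.
1° of latitude spans 3600 × 30.80 = 110880 m, so Δφ = 744.63 / 110880 × 3600 = 24.176″.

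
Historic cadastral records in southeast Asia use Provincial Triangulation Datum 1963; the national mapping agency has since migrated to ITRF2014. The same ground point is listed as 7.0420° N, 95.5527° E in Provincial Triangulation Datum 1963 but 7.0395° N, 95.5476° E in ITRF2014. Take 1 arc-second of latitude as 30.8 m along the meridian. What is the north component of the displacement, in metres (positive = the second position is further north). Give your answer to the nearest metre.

Δφ = 7.0395° − 7.0420° = -0.0025°; Δλ = 95.5476° − 95.5527° = -0.0051°.
1° of latitude = 3600 × 30.80 = 110880 m.
ΔN = Δφ × 110880 = -277.2 m; ΔE = Δλ × 110880 × cos(7.0420°) = -0.0051 × 110880 × 0.992457 = -561.2 m.

ΔN = -277 m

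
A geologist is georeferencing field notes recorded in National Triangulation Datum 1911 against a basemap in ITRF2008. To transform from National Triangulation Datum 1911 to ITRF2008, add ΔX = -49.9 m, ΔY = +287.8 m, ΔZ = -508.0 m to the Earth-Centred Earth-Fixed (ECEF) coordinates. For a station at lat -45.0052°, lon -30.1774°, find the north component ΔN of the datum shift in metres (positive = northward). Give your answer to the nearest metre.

At φ = -45.0052°, λ = -30.1774°: sin φ = -0.707171, cos φ = 0.707043, sin λ = -0.502679, cos λ = 0.864473.
ΔN = −sin φ cos λ·ΔX − sin φ sin λ·ΔY + cos φ·ΔZ = −(-0.707171)(0.864473)(-49.9) − (-0.707171)(-0.502679)(287.8) + (0.707043)(-508.0) = -491.99 m.

ΔN = -492 m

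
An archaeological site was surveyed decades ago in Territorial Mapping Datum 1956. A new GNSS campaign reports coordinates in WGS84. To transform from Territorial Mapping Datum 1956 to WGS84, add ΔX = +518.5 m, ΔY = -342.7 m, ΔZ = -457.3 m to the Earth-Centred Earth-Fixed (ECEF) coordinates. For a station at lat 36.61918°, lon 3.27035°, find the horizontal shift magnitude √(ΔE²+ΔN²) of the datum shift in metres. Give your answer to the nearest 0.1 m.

761.1 m

At φ = 36.61918°, λ = 3.27035°: sin φ = 0.596494, cos φ = 0.802618, sin λ = 0.057047, cos λ = 0.998371.
ΔE = −sin λ·ΔX + cos λ·ΔY = −(0.057047)·(518.5) + (0.998371)·(-342.7) = -371.72 m.
ΔN = −sin φ cos λ·ΔX − sin φ sin λ·ΔY + cos φ·ΔZ = −(0.596494)(0.998371)(518.5) − (0.596494)(0.057047)(-342.7) + (0.802618)(-457.3) = -664.15 m.
Horizontal magnitude = √(ΔE² + ΔN²) = √((-371.72)² + (-664.15)²) = 761.10 m.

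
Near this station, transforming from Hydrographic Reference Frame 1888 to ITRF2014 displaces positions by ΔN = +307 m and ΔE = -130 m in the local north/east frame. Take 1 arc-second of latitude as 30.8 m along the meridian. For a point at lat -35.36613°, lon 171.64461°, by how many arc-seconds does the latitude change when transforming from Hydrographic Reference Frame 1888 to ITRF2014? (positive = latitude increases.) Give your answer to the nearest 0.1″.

Δφ = 10.0″

1″ of latitude = 30.80 m, so Δφ = 307.0 / 30.80 = 9.968″.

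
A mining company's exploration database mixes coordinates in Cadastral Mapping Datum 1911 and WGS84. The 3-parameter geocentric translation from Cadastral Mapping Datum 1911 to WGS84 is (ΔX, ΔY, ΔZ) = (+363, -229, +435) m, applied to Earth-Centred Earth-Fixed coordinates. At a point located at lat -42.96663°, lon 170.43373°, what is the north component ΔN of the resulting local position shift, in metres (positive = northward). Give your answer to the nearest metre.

The local north axis is (−sin φ cos λ, −sin φ sin λ, cos φ), giving ΔN = -243.970 − 25.939 + 318.312 = 48.40 m.

ΔN = 48 m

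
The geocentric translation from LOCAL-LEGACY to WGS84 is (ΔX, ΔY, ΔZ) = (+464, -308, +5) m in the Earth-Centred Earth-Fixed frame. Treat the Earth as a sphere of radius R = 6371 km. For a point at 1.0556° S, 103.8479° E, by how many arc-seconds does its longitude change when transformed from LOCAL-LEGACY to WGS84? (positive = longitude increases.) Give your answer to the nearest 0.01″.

Δλ = -12.20″

sin φ = -0.018423, cos φ = 0.999830, sin λ = 0.970935, cos λ = -0.239345.
East component: ΔE = −sin λ·ΔX + cos λ·ΔY = −(0.970935)(464) + (-0.239345)(-308) = -376.80 m.
1° of latitude spans πR/180 = 111195 m; at latitude φ, 1° of longitude spans that × cos φ = 111176.1 m, so Δλ = -376.80 / 111176.1 × 3600 = -12.201″.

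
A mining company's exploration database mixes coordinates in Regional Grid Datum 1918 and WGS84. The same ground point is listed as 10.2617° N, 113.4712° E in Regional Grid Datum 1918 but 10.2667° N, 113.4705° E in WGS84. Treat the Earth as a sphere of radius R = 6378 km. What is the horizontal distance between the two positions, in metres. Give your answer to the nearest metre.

Δφ = 10.2667° − 10.2617° = +0.0050°; Δλ = 113.4705° − 113.4712° = -0.0007°.
1° along a meridian = πR/180 = 111317 m.
ΔN = Δφ × 111317 = 556.6 m; ΔE = Δλ × 111317 × cos(10.2617°) = -0.0007 × 111317 × 0.984004 = -76.7 m.
Distance = √(ΔE² + ΔN²) = √((-76.7)² + 556.6²) = 561.8 m.

562 m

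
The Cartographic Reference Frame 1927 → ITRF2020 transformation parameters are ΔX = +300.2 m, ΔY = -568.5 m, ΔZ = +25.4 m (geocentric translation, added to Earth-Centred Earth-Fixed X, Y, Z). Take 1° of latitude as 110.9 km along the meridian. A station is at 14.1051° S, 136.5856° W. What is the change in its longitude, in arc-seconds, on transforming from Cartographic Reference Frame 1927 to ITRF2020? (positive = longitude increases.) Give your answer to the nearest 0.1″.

sin φ = -0.243701, cos φ = 0.969850, sin λ = -0.687270, cos λ = -0.726402.
East component: ΔE = −sin λ·ΔX + cos λ·ΔY = −(-0.687270)(300.2) + (-0.726402)(-568.5) = 619.28 m.
1° of latitude spans 110900 m; at latitude φ, 1° of longitude spans that × cos φ = 107556.4 m, so Δλ = 619.28 / 107556.4 × 3600 = 20.728″.

Δλ = 20.7″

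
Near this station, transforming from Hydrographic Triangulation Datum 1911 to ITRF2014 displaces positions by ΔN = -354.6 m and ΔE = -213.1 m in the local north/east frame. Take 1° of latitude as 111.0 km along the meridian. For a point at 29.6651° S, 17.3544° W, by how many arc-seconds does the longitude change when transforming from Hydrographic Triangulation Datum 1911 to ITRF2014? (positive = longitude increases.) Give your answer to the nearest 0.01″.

At latitude -29.6651°, cos φ = 0.868933.
1° of longitude at this latitude = 111.0 × cos φ = 96.45 km, so Δλ = -213.1 / 96451.6 = -0.0022094° = -7.954″.

Δλ = -7.95″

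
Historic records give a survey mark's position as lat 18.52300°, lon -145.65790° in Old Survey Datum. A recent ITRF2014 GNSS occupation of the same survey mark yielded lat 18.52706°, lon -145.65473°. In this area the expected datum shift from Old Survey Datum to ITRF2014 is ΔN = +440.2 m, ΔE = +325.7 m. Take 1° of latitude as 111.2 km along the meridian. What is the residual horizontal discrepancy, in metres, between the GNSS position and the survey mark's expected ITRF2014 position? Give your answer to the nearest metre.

Observed coordinate differences: Δφ = +0.00406°, Δλ = +0.00317°.
Converting to metres (1° lat = 111200 m, cos φ = 0.948196): observed ΔN = 451.5 m, observed ΔE = 334.2 m.
Subtracting the expected shift leaves a residual of 451.5 − (440.2) = 11.3 m north and 334.2 − (325.7) = 8.5 m east.
Residual distance = √(11.3² + 8.5²) = 14.1 m.

14 m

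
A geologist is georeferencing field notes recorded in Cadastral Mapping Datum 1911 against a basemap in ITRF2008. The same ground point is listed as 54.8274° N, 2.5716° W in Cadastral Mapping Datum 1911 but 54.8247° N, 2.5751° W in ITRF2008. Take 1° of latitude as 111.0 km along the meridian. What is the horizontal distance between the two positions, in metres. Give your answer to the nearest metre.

Δφ = 54.8247° − 54.8274° = -0.0027°; Δλ = -2.5751° − -2.5716° = -0.0035°.
ΔN = Δφ × 111000 = -299.7 m; ΔE = Δλ × 111000 × cos(54.8274°) = -0.0035 × 111000 × 0.576041 = -223.8 m.
Distance = √(ΔE² + ΔN²) = √((-223.8)² + (-299.7)²) = 374.0 m.

374 m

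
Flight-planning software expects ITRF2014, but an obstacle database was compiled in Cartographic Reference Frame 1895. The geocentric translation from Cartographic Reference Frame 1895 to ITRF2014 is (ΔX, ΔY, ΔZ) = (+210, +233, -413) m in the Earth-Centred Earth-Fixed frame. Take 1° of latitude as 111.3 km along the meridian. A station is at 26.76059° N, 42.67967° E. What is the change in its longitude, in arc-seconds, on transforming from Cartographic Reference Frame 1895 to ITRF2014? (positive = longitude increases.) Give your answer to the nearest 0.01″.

sin φ = 0.450263, cos φ = 0.892896, sin λ = 0.677899, cos λ = 0.735155.
East component: ΔE = −sin λ·ΔX + cos λ·ΔY = −(0.677899)(210) + (0.735155)(233) = 28.93 m.
1° of latitude spans 111300 m; at latitude φ, 1° of longitude spans that × cos φ = 99379.3 m, so Δλ = 28.93 / 99379.3 × 3600 = 1.048″.

Δλ = 1.05″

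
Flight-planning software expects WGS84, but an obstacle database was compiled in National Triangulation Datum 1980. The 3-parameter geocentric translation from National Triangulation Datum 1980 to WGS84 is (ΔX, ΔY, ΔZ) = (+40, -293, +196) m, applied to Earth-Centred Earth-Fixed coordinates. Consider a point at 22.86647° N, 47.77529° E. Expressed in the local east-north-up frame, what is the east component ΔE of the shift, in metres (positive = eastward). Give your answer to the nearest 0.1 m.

ΔE = -226.5 m

The local east axis at (φ, λ) is (−sin λ, cos λ, 0), so ΔE = −sin(47.77529°)·40 + cos(47.77529°)·(-293) = -226.53 m.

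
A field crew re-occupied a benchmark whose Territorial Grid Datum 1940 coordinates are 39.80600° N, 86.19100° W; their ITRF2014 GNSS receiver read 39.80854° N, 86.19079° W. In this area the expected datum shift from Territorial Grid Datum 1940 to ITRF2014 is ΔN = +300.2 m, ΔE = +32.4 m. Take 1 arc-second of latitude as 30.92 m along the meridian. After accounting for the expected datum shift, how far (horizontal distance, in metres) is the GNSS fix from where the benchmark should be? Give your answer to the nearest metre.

Observed coordinate differences: Δφ = +0.00254°, Δλ = +0.00021°.
Converting to metres (1° lat = 111312 m, cos φ = 0.768216): observed ΔN = 282.7 m, observed ΔE = 18.0 m.
Subtracting the expected shift leaves a residual of 282.7 − (300.2) = -17.5 m north and 18.0 − (32.4) = -14.4 m east.
Residual distance = √((-17.5)² + (-14.4)²) = 22.7 m.

23 m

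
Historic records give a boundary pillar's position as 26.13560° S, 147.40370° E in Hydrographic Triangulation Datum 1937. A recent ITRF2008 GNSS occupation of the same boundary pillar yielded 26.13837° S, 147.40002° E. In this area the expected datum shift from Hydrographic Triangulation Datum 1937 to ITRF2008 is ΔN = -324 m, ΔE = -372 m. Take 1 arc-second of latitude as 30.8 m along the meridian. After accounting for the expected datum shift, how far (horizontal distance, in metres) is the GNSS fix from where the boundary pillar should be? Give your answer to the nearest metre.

Observed coordinate differences: Δφ = -0.00277°, Δλ = -0.00368°.
Converting to metres (1° lat = 110880 m, cos φ = 0.897754): observed ΔN = -307.1 m, observed ΔE = -366.3 m.
Subtracting the expected shift leaves a residual of -307.1 − (-324) = 16.9 m north and -366.3 − (-372) = 5.7 m east.
Residual distance = √(16.9² + 5.7²) = 17.8 m.

18 m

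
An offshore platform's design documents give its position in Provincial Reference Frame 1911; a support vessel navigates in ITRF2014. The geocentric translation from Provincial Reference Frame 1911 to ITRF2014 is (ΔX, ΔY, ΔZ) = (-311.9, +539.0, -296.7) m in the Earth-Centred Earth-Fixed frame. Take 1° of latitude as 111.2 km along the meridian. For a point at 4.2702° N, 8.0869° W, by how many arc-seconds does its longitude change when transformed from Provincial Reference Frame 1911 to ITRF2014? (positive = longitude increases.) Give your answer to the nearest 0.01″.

Δλ = 15.90″

sin φ = 0.074460, cos φ = 0.997224, sin λ = -0.140675, cos λ = 0.990056.
East component: ΔE = −sin λ·ΔX + cos λ·ΔY = −(-0.140675)(-311.9) + (0.990056)(539.0) = 489.76 m.
1° of latitude spans 111200 m; at latitude φ, 1° of longitude spans that × cos φ = 110891.3 m, so Δλ = 489.76 / 110891.3 × 3600 = 15.900″.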